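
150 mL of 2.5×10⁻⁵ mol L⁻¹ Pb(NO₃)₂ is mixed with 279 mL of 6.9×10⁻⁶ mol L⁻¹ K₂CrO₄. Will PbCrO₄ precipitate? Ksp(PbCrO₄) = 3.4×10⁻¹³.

Yes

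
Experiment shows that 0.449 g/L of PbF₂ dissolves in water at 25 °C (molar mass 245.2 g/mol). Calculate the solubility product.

Molar solubility s = (0.449 g/L) / (245.2 g/mol) = 1.8312×10⁻³ mol/L
PbF₂(s) ⇌ Pb²⁺(aq) + 2 F⁻(aq)
Let s be the molar solubility. Then [Pb²⁺] = s and [F⁻] = 2s.
Ksp = [Pb²⁺][F⁻]^2 = s · (2s)^2 = 4s^3
Ksp = 4 × (1.8312×10⁻³)^3 = 2.46×10⁻⁸

Ksp = 2.46×10⁻⁸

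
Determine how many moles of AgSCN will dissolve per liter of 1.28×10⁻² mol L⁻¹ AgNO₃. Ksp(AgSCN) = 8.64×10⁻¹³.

AgSCN(s) ⇌ Ag⁺(aq) + SCN⁻(aq)
Ag⁺ is already present at 1.28×10⁻² mol L⁻¹. If s mol/L of AgSCN dissolves, [SCN⁻] = s while [Ag⁺] ≈ 1.28×10⁻² mol L⁻¹.
Ksp = [Ag⁺][SCN⁻] = (1.28×10⁻²)s
s = 8.64×10⁻¹³ / (1.28×10⁻²) = 6.75×10⁻¹¹
s = 6.75×10⁻¹¹ mol L⁻¹

6.75×10⁻¹¹ M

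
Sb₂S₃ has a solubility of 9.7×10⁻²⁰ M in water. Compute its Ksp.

Ksp = 9.3×10⁻⁹⁴

Sb₂S₃(s) ⇌ 2 Sb³⁺(aq) + 3 S²⁻(aq)
Let s be the molar solubility. Then [Sb³⁺] = 2s and [S²⁻] = 3s.
Ksp = [Sb³⁺]^2[S²⁻]^3 = (2s)^2 · (3s)^3 = 108s^5
Ksp = 108 × (9.7×10⁻²⁰)^5 = 9.3×10⁻⁹⁴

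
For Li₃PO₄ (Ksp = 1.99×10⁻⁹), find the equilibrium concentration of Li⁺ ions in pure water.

Li₃PO₄(s) ⇌ 3 Li⁺(aq) + PO₄³⁻(aq)
With molar solubility s: [Li⁺] = 3s, [PO₄³⁻] = s.
Ksp = [Li⁺]^3[PO₄³⁻] = (3s)^3 · s = 27s^4 = 1.99×10⁻⁹
s = 2.93×10⁻³ M
[Li⁺] = 3s = 8.79×10⁻³ M

8.79×10⁻³ M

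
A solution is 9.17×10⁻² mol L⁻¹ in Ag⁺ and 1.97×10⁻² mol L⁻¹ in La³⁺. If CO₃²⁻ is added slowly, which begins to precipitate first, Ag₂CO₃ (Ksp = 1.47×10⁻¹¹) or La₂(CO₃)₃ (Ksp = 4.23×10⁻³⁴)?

Precipitation begins when Q = Ksp.
For Ag₂CO₃: [CO₃²⁻] = (Ksp/[Ag⁺]^2) = 1.75×10⁻⁹ mol L⁻¹
For La₂(CO₃)₃: [CO₃²⁻] = (Ksp/[La³⁺]^2)^(1/3) = 1.03×10⁻¹⁰ mol L⁻¹
Since La₂(CO₃)₃ needs less CO₃²⁻ to reach saturation, it precipitates first.

La₂(CO₃)₃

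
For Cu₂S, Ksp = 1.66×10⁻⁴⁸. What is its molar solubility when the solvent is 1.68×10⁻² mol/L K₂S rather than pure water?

4.97×10⁻²⁴ M

Cu₂S(s) ⇌ 2 Cu⁺(aq) + S²⁻(aq)
S²⁻ is already present at 1.68×10⁻² mol/L. If s mol/L of Cu₂S dissolves, [Cu⁺] = 2s while [S²⁻] ≈ 1.68×10⁻² mol/L.
Ksp = [Cu⁺]^2[S²⁻] = (2s)^2(1.68×10⁻²)
(2s)^2 = 1.66×10⁻⁴⁸ / (1.68×10⁻²) = 9.88×10⁻⁴⁷
s = 4.97×10⁻²⁴ mol/L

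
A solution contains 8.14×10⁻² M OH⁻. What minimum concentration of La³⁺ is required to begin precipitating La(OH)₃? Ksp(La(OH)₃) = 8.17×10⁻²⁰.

Precipitation begins when Q = Ksp.
La(OH)₃(s) ⇌ La³⁺(aq) + 3 OH⁻(aq)
Ksp = [La³⁺][OH⁻]^3 = [La³⁺](8.14×10⁻²)^3
[La³⁺] = 8.17×10⁻²⁰ / (8.14×10⁻²)^3 = 1.51×10⁻¹⁶
[La³⁺] = 1.51×10⁻¹⁶ M

1.51×10⁻¹⁶ M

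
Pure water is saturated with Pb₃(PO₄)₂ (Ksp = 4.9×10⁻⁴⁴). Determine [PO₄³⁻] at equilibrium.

Pb₃(PO₄)₂(s) ⇌ 3 Pb²⁺(aq) + 2 PO₄³⁻(aq)
With molar solubility s: [Pb²⁺] = 3s, [PO₄³⁻] = 2s.
Ksp = [Pb²⁺]^3[PO₄³⁻]^2 = (3s)^3 · (2s)^2 = 108s^5 = 4.9×10⁻⁴⁴
s = 8.5×10⁻¹⁰ mol/L
[PO₄³⁻] = 2s = 1.7×10⁻⁹ mol/L

1.7×10⁻⁹ M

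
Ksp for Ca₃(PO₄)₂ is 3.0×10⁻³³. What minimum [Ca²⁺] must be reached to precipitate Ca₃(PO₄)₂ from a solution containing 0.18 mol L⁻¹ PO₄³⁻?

4.5×10⁻¹¹ M

A salt starts to precipitate once the ion product Q reaches its Ksp.
Ca₃(PO₄)₂(s) ⇌ 3 Ca²⁺(aq) + 2 PO₄³⁻(aq)
Ksp = [Ca²⁺]^3[PO₄³⁻]^2 = [Ca²⁺]^3(0.18)^2
[Ca²⁺]^3 = 3.0×10⁻³³ / (0.18)^2 = 9.3×10⁻³²
[Ca²⁺] = 4.5×10⁻¹¹ mol L⁻¹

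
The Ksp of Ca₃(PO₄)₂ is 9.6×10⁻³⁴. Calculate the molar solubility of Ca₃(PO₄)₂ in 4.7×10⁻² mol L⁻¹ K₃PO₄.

Ca₃(PO₄)₂(s) ⇌ 3 Ca²⁺(aq) + 2 PO₄³⁻(aq)
Let s be the solubility of Ca₃(PO₄)₂ here. The common ion gives [PO₄³⁻] ≈ 4.7×10⁻² mol L⁻¹, and [Ca²⁺] = 3s.
Ksp = [Ca²⁺]^3[PO₄³⁻]^2 = (3s)^3(4.7×10⁻²)^2
(3s)^3 = 9.6×10⁻³⁴ / (4.7×10⁻²)^2 = 4.3×10⁻³¹
s = 2.5×10⁻¹¹ mol L⁻¹

2.5×10⁻¹¹ M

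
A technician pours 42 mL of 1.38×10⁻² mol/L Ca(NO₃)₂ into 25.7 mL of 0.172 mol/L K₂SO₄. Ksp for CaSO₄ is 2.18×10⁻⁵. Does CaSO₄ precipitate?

After mixing, V = 42 mL + 25.7 mL = 67.7 mL.
[Ca²⁺] = (1.38×10⁻²)(42)/67.7 = 8.56×10⁻³ mol/L
[SO₄²⁻] = (0.172)(25.7)/67.7 = 6.53×10⁻² mol/L
Q = [Ca²⁺][SO₄²⁻] = 5.59×10⁻⁴
Q = 5.59×10⁻⁴ > Ksp = 2.18×10⁻⁵, so the solution is supersaturated and CaSO₄ precipitates.

Yes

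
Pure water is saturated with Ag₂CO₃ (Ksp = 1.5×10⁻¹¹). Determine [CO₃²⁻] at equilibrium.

1.6×10⁻⁴ M

Ag₂CO₃(s) ⇌ 2 Ag⁺(aq) + CO₃²⁻(aq)
For each mole of Ag₂CO₃ that dissolves per liter, [Ag⁺] = 2s and [CO₃²⁻] = s; let s denote this solubility.
Ksp = [Ag⁺]^2[CO₃²⁻] = (2s)^2 · s = 4s^3 = 1.5×10⁻¹¹
s = 1.6×10⁻⁴ mol L⁻¹
[CO₃²⁻] = s = 1.6×10⁻⁴ mol L⁻¹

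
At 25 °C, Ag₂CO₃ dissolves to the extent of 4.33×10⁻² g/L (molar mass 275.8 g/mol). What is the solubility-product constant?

Convert to molarity: s = 4.33×10⁻² / 275.8 = 1.5700×10⁻⁴ mol/L
Ag₂CO₃(s) ⇌ 2 Ag⁺(aq) + CO₃²⁻(aq)
Call the molar solubility s, so that [Ag⁺] = 2s and [CO₃²⁻] = s.
Ksp = [Ag⁺]^2[CO₃²⁻] = (2s)^2 · s = 4s^3
Ksp = 4 × (1.5700×10⁻⁴)^3 = 1.55×10⁻¹¹

Ksp = 1.55×10⁻¹¹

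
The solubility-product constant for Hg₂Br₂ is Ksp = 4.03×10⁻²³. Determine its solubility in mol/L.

2.16×10⁻⁸ M

Hg₂Br₂(s) ⇌ Hg₂²⁺(aq) + 2 Br⁻(aq)
With molar solubility s: [Hg₂²⁺] = s, [Br⁻] = 2s.
Ksp = [Hg₂²⁺][Br⁻]^2 = s · (2s)^2 = 4s^3
4s^3 = 4.03×10⁻²³  ⇒  s^3 = 1.01×10⁻²³
Taking the 3rd root, s = 2.16×10⁻⁸ M.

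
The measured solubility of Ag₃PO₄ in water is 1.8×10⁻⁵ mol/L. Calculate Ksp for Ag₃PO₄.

Ag₃PO₄(s) ⇌ 3 Ag⁺(aq) + PO₄³⁻(aq)
For each mole of Ag₃PO₄ that dissolves per liter, [Ag⁺] = 3s and [PO₄³⁻] = s; let s denote this solubility.
Ksp = [Ag⁺]^3[PO₄³⁻] = (3s)^3 · s = 27s^4
Ksp = 27 × (1.8×10⁻⁵)^4 = 2.8×10⁻¹⁸

Ksp = 2.8×10⁻¹⁸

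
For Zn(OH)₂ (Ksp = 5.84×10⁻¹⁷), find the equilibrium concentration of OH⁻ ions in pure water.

4.89×10⁻⁶ M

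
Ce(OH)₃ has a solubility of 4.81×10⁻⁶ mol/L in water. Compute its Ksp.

Ksp = 1.45×10⁻²⁰

Ce(OH)₃(s) ⇌ Ce³⁺(aq) + 3 OH⁻(aq)
For each mole of Ce(OH)₃ that dissolves per liter, [Ce³⁺] = s and [OH⁻] = 3s; let s denote this solubility.
Ksp = [Ce³⁺][OH⁻]^3 = s · (3s)^3 = 27s^4
Ksp = 27 × (4.81×10⁻⁶)^4 = 1.45×10⁻²⁰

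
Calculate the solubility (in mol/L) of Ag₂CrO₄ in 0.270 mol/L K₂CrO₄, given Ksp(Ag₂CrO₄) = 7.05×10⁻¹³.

Ag₂CrO₄(s) ⇌ 2 Ag⁺(aq) + CrO₄²⁻(aq)
Let s be the solubility of Ag₂CrO₄ here. The common ion gives [CrO₄²⁻] ≈ 0.270 mol/L, and [Ag⁺] = 2s.
Ksp = [Ag⁺]^2[CrO₄²⁻] = (2s)^2(0.270)
(2s)^2 = 7.05×10⁻¹³ / (0.270) = 2.61×10⁻¹²
s = 8.08×10⁻⁷ mol/L

8.08×10⁻⁷ M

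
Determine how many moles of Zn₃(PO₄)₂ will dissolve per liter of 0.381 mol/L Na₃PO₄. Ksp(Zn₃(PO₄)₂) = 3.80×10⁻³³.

Zn₃(PO₄)₂(s) ⇌ 3 Zn²⁺(aq) + 2 PO₄³⁻(aq)
Let s be the solubility of Zn₃(PO₄)₂ here. The common ion gives [PO₄³⁻] ≈ 0.381 mol/L, and [Zn²⁺] = 3s.
Ksp = [Zn²⁺]^3[PO₄³⁻]^2 = (3s)^3(0.381)^2
(3s)^3 = 3.80×10⁻³³ / (0.381)^2 = 2.62×10⁻³²
s = 9.90×10⁻¹² mol/L

9.90×10⁻¹² M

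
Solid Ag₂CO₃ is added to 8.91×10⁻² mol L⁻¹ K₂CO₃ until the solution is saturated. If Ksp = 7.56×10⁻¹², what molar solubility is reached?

Ag₂CO₃(s) ⇌ 2 Ag⁺(aq) + CO₃²⁻(aq)
Let s be the solubility of Ag₂CO₃ here. The common ion gives [CO₃²⁻] ≈ 8.91×10⁻² mol L⁻¹, and [Ag⁺] = 2s.
Ksp = [Ag⁺]^2[CO₃²⁻] = (2s)^2(8.91×10⁻²)
(2s)^2 = 7.56×10⁻¹² / (8.91×10⁻²) = 8.48×10⁻¹¹
s = 4.61×10⁻⁶ mol L⁻¹

4.61×10⁻⁶ M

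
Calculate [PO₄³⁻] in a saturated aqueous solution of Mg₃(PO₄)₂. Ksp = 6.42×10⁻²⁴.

1.80×10⁻⁵ M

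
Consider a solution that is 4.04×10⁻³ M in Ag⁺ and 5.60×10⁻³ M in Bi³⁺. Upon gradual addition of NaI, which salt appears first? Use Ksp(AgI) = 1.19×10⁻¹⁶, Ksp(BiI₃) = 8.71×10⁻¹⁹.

AgI

Precipitation begins when Q = Ksp.
For AgI: [I⁻] = (Ksp/[Ag⁺]) = 2.95×10⁻¹⁴ M
For BiI₃: [I⁻] = (Ksp/[Bi³⁺])^(1/3) = 5.38×10⁻⁶ M
AgI requires the lower [I⁻], so it precipitates first.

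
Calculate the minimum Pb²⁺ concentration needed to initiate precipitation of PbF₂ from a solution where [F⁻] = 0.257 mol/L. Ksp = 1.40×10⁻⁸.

Precipitation begins when Q = Ksp.
PbF₂(s) ⇌ Pb²⁺(aq) + 2 F⁻(aq)
Ksp = [Pb²⁺][F⁻]^2 = [Pb²⁺](0.257)^2
[Pb²⁺] = 1.40×10⁻⁸ / (0.257)^2 = 2.12×10⁻⁷
[Pb²⁺] = 2.12×10⁻⁷ mol/L

2.12×10⁻⁷ M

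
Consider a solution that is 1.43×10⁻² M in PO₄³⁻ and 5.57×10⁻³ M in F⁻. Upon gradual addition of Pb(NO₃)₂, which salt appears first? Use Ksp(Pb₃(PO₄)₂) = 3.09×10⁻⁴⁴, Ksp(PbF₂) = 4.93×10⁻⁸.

The threshold for precipitation is Q = Ksp.
For Pb₃(PO₄)₂: [Pb²⁺] = (Ksp/[PO₄³⁻]^2)^(1/3) = 5.33×10⁻¹⁴ M
For PbF₂: [Pb²⁺] = (Ksp/[F⁻]^2) = 1.59×10⁻³ M
The smaller threshold [Pb²⁺] is reached first, so Pb₃(PO₄)₂ precipitates first.

Pb₃(PO₄)₂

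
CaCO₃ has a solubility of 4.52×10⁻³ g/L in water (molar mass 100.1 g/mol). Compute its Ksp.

Ksp = 2.04×10⁻⁹

Molar solubility s = (4.52×10⁻³ g/L) / (100.1 g/mol) = 4.5155×10⁻⁵ mol/L
CaCO₃(s) ⇌ Ca²⁺(aq) + CO₃²⁻(aq)
If s mol/L of CaCO₃ dissolves, [Ca²⁺] = s and [CO₃²⁻] = s.
Ksp = [Ca²⁺][CO₃²⁻] = s · s = s^2
Ksp = (4.5155×10⁻⁵)^2 = 2.04×10⁻⁹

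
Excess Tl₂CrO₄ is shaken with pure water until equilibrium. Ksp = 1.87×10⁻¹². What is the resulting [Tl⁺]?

Tl₂CrO₄(s) ⇌ 2 Tl⁺(aq) + CrO₄²⁻(aq)
Call the molar solubility s, so that [Tl⁺] = 2s and [CrO₄²⁻] = s.
Ksp = [Tl⁺]^2[CrO₄²⁻] = (2s)^2 · s = 4s^3 = 1.87×10⁻¹²
s = 7.76×10⁻⁵ M
[Tl⁺] = 2s = 1.55×10⁻⁴ M

1.55×10⁻⁴ M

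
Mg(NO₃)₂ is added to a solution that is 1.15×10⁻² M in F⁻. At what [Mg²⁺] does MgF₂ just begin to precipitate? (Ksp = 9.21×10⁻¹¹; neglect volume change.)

6.96×10⁻⁷ M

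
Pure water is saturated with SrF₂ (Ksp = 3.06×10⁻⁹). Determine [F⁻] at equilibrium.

SrF₂(s) ⇌ Sr²⁺(aq) + 2 F⁻(aq)
For each mole of SrF₂ that dissolves per liter, [Sr²⁺] = s and [F⁻] = 2s; let s denote this solubility.
Ksp = [Sr²⁺][F⁻]^2 = s · (2s)^2 = 4s^3 = 3.06×10⁻⁹
s = 9.15×10⁻⁴ mol/L
[F⁻] = 2s = 1.83×10⁻³ mol/L

1.83×10⁻³ M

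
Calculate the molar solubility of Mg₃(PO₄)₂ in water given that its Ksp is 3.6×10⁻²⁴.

8.0×10⁻⁶ M

Mg₃(PO₄)₂(s) ⇌ 3 Mg²⁺(aq) + 2 PO₄³⁻(aq)
Call the molar solubility s, so that [Mg²⁺] = 3s and [PO₄³⁻] = 2s.
Ksp = [Mg²⁺]^3[PO₄³⁻]^2 = (3s)^3 · (2s)^2 = 108s^5
108s^5 = 3.6×10⁻²⁴  ⇒  s^5 = 3.3×10⁻²⁶
Taking the 5th root, s = 8.0×10⁻⁶ mol L⁻¹.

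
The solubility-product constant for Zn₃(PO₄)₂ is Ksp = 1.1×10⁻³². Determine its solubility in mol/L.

1.6×10⁻⁷ M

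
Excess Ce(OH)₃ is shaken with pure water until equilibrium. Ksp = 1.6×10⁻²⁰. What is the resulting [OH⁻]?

Ce(OH)₃(s) ⇌ Ce³⁺(aq) + 3 OH⁻(aq)
For each mole of Ce(OH)₃ that dissolves per liter, [Ce³⁺] = s and [OH⁻] = 3s; let s denote this solubility.
Ksp = [Ce³⁺][OH⁻]^3 = s · (3s)^3 = 27s^4 = 1.6×10⁻²⁰
s = 4.9×10⁻⁶ mol L⁻¹
[OH⁻] = 3s = 1.5×10⁻⁵ mol L⁻¹

1.5×10⁻⁵ M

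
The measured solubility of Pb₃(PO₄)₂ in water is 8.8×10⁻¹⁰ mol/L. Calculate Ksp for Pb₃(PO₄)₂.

Ksp = 5.7×10⁻⁴⁴

Pb₃(PO₄)₂(s) ⇌ 3 Pb²⁺(aq) + 2 PO₄³⁻(aq)
Let s be the molar solubility. Then [Pb²⁺] = 3s and [PO₄³⁻] = 2s.
Ksp = [Pb²⁺]^3[PO₄³⁻]^2 = (3s)^3 · (2s)^2 = 108s^5
Ksp = 108 × (8.8×10⁻¹⁰)^5 = 5.7×10⁻⁴⁴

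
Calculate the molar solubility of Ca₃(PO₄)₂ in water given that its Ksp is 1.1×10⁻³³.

1.0×10⁻⁷ M

Ca₃(PO₄)₂(s) ⇌ 3 Ca²⁺(aq) + 2 PO₄³⁻(aq)
Call the molar solubility s, so that [Ca²⁺] = 3s and [PO₄³⁻] = 2s.
Ksp = [Ca²⁺]^3[PO₄³⁻]^2 = (3s)^3 · (2s)^2 = 108s^5
108s^5 = 1.1×10⁻³³  ⇒  s^5 = 1.0×10⁻³⁵
s = 1.0×10⁻⁷ mol/L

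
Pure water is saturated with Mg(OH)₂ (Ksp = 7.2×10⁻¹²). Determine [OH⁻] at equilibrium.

Mg(OH)₂(s) ⇌ Mg²⁺(aq) + 2 OH⁻(aq)
Let s be the molar solubility. Then [Mg²⁺] = s and [OH⁻] = 2s.
Ksp = [Mg²⁺][OH⁻]^2 = s · (2s)^2 = 4s^3 = 7.2×10⁻¹²
s = 1.2×10⁻⁴ mol/L
[OH⁻] = 2s = 2.4×10⁻⁴ mol/L

2.4×10⁻⁴ M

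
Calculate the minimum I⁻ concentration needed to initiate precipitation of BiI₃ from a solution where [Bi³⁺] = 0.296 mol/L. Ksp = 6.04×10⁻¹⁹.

1.27×10⁻⁶ M

Each salt precipitates once Q = Ksp for that salt.
BiI₃(s) ⇌ Bi³⁺(aq) + 3 I⁻(aq)
Ksp = [Bi³⁺][I⁻]^3 = [I⁻]^3(0.296)
[I⁻]^3 = 6.04×10⁻¹⁹ / (0.296) = 2.04×10⁻¹⁸
[I⁻] = 1.27×10⁻⁶ mol/L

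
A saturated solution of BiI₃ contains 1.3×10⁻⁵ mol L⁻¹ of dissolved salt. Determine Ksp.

Ksp = 7.7×10⁻¹⁹

BiI₃(s) ⇌ Bi³⁺(aq) + 3 I⁻(aq)
For each mole of BiI₃ that dissolves per liter, [Bi³⁺] = s and [I⁻] = 3s; let s denote this solubility.
Ksp = [Bi³⁺][I⁻]^3 = s · (3s)^3 = 27s^4
Ksp = 27 × (1.3×10⁻⁵)^4 = 7.7×10⁻¹⁹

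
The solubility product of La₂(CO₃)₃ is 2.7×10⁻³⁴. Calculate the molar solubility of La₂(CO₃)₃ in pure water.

La₂(CO₃)₃(s) ⇌ 2 La³⁺(aq) + 3 CO₃²⁻(aq)
If s mol/L of La₂(CO₃)₃ dissolves, [La³⁺] = 2s and [CO₃²⁻] = 3s.
Ksp = [La³⁺]^2[CO₃²⁻]^3 = (2s)^2 · (3s)^3 = 108s^5
108s^5 = 2.7×10⁻³⁴  ⇒  s^5 = 2.5×10⁻³⁶
s = 7.6×10⁻⁸ M

7.6×10⁻⁸ M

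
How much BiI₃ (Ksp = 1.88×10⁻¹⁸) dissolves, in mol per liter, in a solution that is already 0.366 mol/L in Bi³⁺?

BiI₃(s) ⇌ Bi³⁺(aq) + 3 I⁻(aq)
With Bi³⁺ already at 0.366 mol/L and s small, take [Bi³⁺] ≈ 0.366 mol/L and [I⁻] = 3s.
Ksp = [Bi³⁺][I⁻]^3 = (0.366)(3s)^3
(3s)^3 = 1.88×10⁻¹⁸ / (0.366) = 5.14×10⁻¹⁸
s = 5.75×10⁻⁷ mol/L

5.75×10⁻⁷ M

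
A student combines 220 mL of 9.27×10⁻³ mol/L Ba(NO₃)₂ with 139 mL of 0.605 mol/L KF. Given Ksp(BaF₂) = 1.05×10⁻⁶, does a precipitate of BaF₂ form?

The combined volume is 359 mL.
[Ba²⁺] = (9.27×10⁻³)(220)/359 = 5.68×10⁻³ mol/L
[F⁻] = (0.605)(139)/359 = 0.234 mol/L
Q = [Ba²⁺][F⁻]^2 = 3.12×10⁻⁴
Because Q > Ksp (3.12×10⁻⁴ vs 1.05×10⁻⁶), a precipitate of BaF₂ forms.

Yes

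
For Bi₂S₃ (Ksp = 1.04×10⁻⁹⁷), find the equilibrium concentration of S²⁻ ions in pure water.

Bi₂S₃(s) ⇌ 2 Bi³⁺(aq) + 3 S²⁻(aq)
Call the molar solubility s, so that [Bi³⁺] = 2s and [S²⁻] = 3s.
Ksp = [Bi³⁺]^2[S²⁻]^3 = (2s)^2 · (3s)^3 = 108s^5 = 1.04×10⁻⁹⁷
s = 1.57×10⁻²⁰ M
[S²⁻] = 3s = 4.72×10⁻²⁰ M

4.72×10⁻²⁰ M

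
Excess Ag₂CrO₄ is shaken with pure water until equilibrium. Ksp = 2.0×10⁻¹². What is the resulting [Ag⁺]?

Ag₂CrO₄(s) ⇌ 2 Ag⁺(aq) + CrO₄²⁻(aq)
Call the molar solubility s, so that [Ag⁺] = 2s and [CrO₄²⁻] = s.
Ksp = [Ag⁺]^2[CrO₄²⁻] = (2s)^2 · s = 4s^3 = 2.0×10⁻¹²
s = 7.9×10⁻⁵ mol/L
[Ag⁺] = 2s = 1.6×10⁻⁴ mol/L

1.6×10⁻⁴ M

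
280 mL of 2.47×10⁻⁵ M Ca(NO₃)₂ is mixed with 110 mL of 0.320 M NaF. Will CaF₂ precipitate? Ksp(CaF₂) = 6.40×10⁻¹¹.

Yes

After mixing, V = 280 mL + 110 mL = 390 mL.
[Ca²⁺] = (2.47×10⁻⁵)(280)/390 = 1.77×10⁻⁵ M
[F⁻] = (0.320)(110)/390 = 9.03×10⁻² M
Q = [Ca²⁺][F⁻]^2 = 1.44×10⁻⁷
Because Q > Ksp (1.44×10⁻⁷ vs 6.40×10⁻¹¹), a precipitate of CaF₂ forms.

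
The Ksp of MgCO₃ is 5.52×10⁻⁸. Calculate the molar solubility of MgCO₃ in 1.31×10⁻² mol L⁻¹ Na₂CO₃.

MgCO₃(s) ⇌ Mg²⁺(aq) + CO₃²⁻(aq)
The solution already contains CO₃²⁻ at 1.31×10⁻² mol L⁻¹. Let s be the molar solubility of MgCO₃.
[CO₃²⁻] ≈ 1.31×10⁻² mol L⁻¹ (common ion dominates); [Mg²⁺] = s.
Ksp = [Mg²⁺][CO₃²⁻] = s(1.31×10⁻²)
s = 5.52×10⁻⁸ / (1.31×10⁻²) = 4.21×10⁻⁶
s = 4.21×10⁻⁶ mol L⁻¹

4.21×10⁻⁶ M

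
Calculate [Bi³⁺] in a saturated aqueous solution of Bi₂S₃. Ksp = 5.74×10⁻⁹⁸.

2.79×10⁻²⁰ M

Bi₂S₃(s) ⇌ 2 Bi³⁺(aq) + 3 S²⁻(aq)
If s mol/L of Bi₂S₃ dissolves, [Bi³⁺] = 2s and [S²⁻] = 3s.
Ksp = [Bi³⁺]^2[S²⁻]^3 = (2s)^2 · (3s)^3 = 108s^5 = 5.74×10⁻⁹⁸
s = 1.40×10⁻²⁰ mol L⁻¹
[Bi³⁺] = 2s = 2.79×10⁻²⁰ mol L⁻¹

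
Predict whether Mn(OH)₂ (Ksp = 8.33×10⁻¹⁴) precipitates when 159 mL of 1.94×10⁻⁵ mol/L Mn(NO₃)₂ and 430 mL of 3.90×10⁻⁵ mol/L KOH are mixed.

No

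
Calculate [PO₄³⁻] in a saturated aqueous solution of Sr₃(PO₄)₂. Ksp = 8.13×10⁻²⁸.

Sr₃(PO₄)₂(s) ⇌ 3 Sr²⁺(aq) + 2 PO₄³⁻(aq)
Call the molar solubility s, so that [Sr²⁺] = 3s and [PO₄³⁻] = 2s.
Ksp = [Sr²⁺]^3[PO₄³⁻]^2 = (3s)^3 · (2s)^2 = 108s^5 = 8.13×10⁻²⁸
s = 1.50×10⁻⁶ mol L⁻¹
[PO₄³⁻] = 2s = 2.99×10⁻⁶ mol L⁻¹

2.99×10⁻⁶ M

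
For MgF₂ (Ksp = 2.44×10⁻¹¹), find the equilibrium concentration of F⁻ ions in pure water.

MgF₂(s) ⇌ Mg²⁺(aq) + 2 F⁻(aq)
Let s be the molar solubility. Then [Mg²⁺] = s and [F⁻] = 2s.
Ksp = [Mg²⁺][F⁻]^2 = s · (2s)^2 = 4s^3 = 2.44×10⁻¹¹
s = 1.83×10⁻⁴ M
[F⁻] = 2s = 3.65×10⁻⁴ M

3.65×10⁻⁴ M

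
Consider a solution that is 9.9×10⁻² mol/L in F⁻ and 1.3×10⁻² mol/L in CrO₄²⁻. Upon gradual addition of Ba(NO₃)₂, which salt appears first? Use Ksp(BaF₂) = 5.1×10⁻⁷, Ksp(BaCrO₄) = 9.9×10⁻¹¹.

The threshold for precipitation is Q = Ksp.
For BaF₂: [Ba²⁺] = (Ksp/[F⁻]^2) = 5.2×10⁻⁵ mol/L
For BaCrO₄: [Ba²⁺] = (Ksp/[CrO₄²⁻]) = 7.6×10⁻⁹ mol/L
The smaller threshold [Ba²⁺] is reached first, so BaCrO₄ precipitates first.

BaCrO₄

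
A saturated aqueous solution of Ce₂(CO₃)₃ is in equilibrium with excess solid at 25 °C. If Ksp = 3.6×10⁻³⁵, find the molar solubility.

5.1×10⁻⁸ M

Ce₂(CO₃)₃(s) ⇌ 2 Ce³⁺(aq) + 3 CO₃²⁻(aq)
If s mol/L of Ce₂(CO₃)₃ dissolves, [Ce³⁺] = 2s and [CO₃²⁻] = 3s.
Ksp = [Ce³⁺]^2[CO₃²⁻]^3 = (2s)^2 · (3s)^3 = 108s^5
108s^5 = 3.6×10⁻³⁵  ⇒  s^5 = 3.3×10⁻³⁷
Taking the 5th root, s = 5.1×10⁻⁸ mol L⁻¹.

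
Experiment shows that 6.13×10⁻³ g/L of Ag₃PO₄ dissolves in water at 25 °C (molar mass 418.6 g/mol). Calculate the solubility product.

Convert to molarity: s = 6.13×10⁻³ / 418.6 = 1.4644×10⁻⁵ mol/L
Ag₃PO₄(s) ⇌ 3 Ag⁺(aq) + PO₄³⁻(aq)
Call the molar solubility s, so that [Ag⁺] = 3s and [PO₄³⁻] = s.
Ksp = [Ag⁺]^3[PO₄³⁻] = (3s)^3 · s = 27s^4
Ksp = 27 × (1.4644×10⁻⁵)^4 = 1.24×10⁻¹⁸

Ksp = 1.24×10⁻¹⁸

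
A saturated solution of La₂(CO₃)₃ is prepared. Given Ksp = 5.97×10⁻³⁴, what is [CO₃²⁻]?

2.66×10⁻⁷ M

La₂(CO₃)₃(s) ⇌ 2 La³⁺(aq) + 3 CO₃²⁻(aq)
For each mole of La₂(CO₃)₃ that dissolves per liter, [La³⁺] = 2s and [CO₃²⁻] = 3s; let s denote this solubility.
Ksp = [La³⁺]^2[CO₃²⁻]^3 = (2s)^2 · (3s)^3 = 108s^5 = 5.97×10⁻³⁴
s = 8.88×10⁻⁸ mol L⁻¹
[CO₃²⁻] = 3s = 2.66×10⁻⁷ mol L⁻¹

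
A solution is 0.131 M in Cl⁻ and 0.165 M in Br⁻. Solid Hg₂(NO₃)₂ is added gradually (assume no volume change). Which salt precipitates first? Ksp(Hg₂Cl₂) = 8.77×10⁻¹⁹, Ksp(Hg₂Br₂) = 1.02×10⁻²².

Hg₂Br₂

Precipitation of each salt begins when its ion product equals Ksp.
For Hg₂Cl₂: [Hg₂²⁺] = (Ksp/[Cl⁻]^2) = 5.11×10⁻¹⁷ M
For Hg₂Br₂: [Hg₂²⁺] = (Ksp/[Br⁻]^2) = 3.75×10⁻²¹ M
The smaller threshold [Hg₂²⁺] is reached first, so Hg₂Br₂ precipitates first.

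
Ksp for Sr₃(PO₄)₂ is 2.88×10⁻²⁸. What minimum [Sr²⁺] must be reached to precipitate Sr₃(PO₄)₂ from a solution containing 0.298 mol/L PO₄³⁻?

1.48×10⁻⁹ M

The threshold for precipitation is Q = Ksp.
Sr₃(PO₄)₂(s) ⇌ 3 Sr²⁺(aq) + 2 PO₄³⁻(aq)
Ksp = [Sr²⁺]^3[PO₄³⁻]^2 = [Sr²⁺]^3(0.298)^2
[Sr²⁺]^3 = 2.88×10⁻²⁸ / (0.298)^2 = 3.24×10⁻²⁷
[Sr²⁺] = 1.48×10⁻⁹ mol/L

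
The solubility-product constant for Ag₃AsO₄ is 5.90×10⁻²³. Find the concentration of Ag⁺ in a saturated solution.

Ag₃AsO₄(s) ⇌ 3 Ag⁺(aq) + AsO₄³⁻(aq)
With molar solubility s: [Ag⁺] = 3s, [AsO₄³⁻] = s.
Ksp = [Ag⁺]^3[AsO₄³⁻] = (3s)^3 · s = 27s^4 = 5.90×10⁻²³
s = 1.22×10⁻⁶ mol L⁻¹
[Ag⁺] = 3s = 3.65×10⁻⁶ mol L⁻¹

3.65×10⁻⁶ M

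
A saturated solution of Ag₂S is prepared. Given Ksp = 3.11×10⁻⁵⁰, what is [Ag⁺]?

Ag₂S(s) ⇌ 2 Ag⁺(aq) + S²⁻(aq)
Call the molar solubility s, so that [Ag⁺] = 2s and [S²⁻] = s.
Ksp = [Ag⁺]^2[S²⁻] = (2s)^2 · s = 4s^3 = 3.11×10⁻⁵⁰
s = 1.98×10⁻¹⁷ mol L⁻¹
[Ag⁺] = 2s = 3.96×10⁻¹⁷ mol L⁻¹

3.96×10⁻¹⁷ M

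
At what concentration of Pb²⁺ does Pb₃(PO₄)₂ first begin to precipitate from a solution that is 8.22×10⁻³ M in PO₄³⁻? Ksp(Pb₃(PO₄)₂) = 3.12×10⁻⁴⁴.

7.73×10⁻¹⁴ M

Precipitation of each salt begins when its ion product equals Ksp.
Pb₃(PO₄)₂(s) ⇌ 3 Pb²⁺(aq) + 2 PO₄³⁻(aq)
Ksp = [Pb²⁺]^3[PO₄³⁻]^2 = [Pb²⁺]^3(8.22×10⁻³)^2
[Pb²⁺]^3 = 3.12×10⁻⁴⁴ / (8.22×10⁻³)^2 = 4.62×10⁻⁴⁰
[Pb²⁺] = 7.73×10⁻¹⁴ M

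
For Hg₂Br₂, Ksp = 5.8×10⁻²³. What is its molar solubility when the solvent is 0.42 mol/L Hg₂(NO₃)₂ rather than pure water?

5.9×10⁻¹² M

Hg₂Br₂(s) ⇌ Hg₂²⁺(aq) + 2 Br⁻(aq)
Hg₂²⁺ is already present at 0.42 mol/L. If s mol/L of Hg₂Br₂ dissolves, [Br⁻] = 2s while [Hg₂²⁺] ≈ 0.42 mol/L.
Ksp = [Hg₂²⁺][Br⁻]^2 = (0.42)(2s)^2
(2s)^2 = 5.8×10⁻²³ / (0.42) = 1.4×10⁻²²
s = 5.9×10⁻¹² mol/L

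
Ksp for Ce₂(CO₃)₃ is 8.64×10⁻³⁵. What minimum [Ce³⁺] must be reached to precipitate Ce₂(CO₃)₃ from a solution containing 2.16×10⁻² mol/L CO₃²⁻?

A salt starts to precipitate once the ion product Q reaches its Ksp.
Ce₂(CO₃)₃(s) ⇌ 2 Ce³⁺(aq) + 3 CO₃²⁻(aq)
Ksp = [Ce³⁺]^2[CO₃²⁻]^3 = [Ce³⁺]^2(2.16×10⁻²)^3
[Ce³⁺]^2 = 8.64×10⁻³⁵ / (2.16×10⁻²)^3 = 8.57×10⁻³⁰
[Ce³⁺] = 2.93×10⁻¹⁵ mol/L

2.93×10⁻¹⁵ M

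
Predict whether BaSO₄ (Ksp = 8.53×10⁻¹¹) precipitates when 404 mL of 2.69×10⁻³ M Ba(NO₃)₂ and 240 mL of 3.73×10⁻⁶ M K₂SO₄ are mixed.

Yes

After mixing, V = 404 mL + 240 mL = 644 mL.
[Ba²⁺] = (2.69×10⁻³)(404)/644 = 1.69×10⁻³ M
[SO₄²⁻] = (3.73×10⁻⁶)(240)/644 = 1.39×10⁻⁶ M
Q = [Ba²⁺][SO₄²⁻] = 2.35×10⁻⁹
Because Q > Ksp (2.35×10⁻⁹ vs 8.53×10⁻¹¹), a precipitate of BaSO₄ forms.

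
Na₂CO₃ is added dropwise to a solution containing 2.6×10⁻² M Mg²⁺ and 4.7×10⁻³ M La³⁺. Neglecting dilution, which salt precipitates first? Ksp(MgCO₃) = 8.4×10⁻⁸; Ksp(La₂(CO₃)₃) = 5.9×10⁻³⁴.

The threshold for precipitation is Q = Ksp.
For MgCO₃: [CO₃²⁻] = (Ksp/[Mg²⁺]) = 3.2×10⁻⁶ M
For La₂(CO₃)₃: [CO₃²⁻] = (Ksp/[La³⁺]^2)^(1/3) = 3.0×10⁻¹⁰ M
La₂(CO₃)₃ requires the lower [CO₃²⁻], so it precipitates first.

La₂(CO₃)₃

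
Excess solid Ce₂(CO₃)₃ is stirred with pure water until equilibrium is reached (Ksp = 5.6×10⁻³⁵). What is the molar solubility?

5.5×10⁻⁸ M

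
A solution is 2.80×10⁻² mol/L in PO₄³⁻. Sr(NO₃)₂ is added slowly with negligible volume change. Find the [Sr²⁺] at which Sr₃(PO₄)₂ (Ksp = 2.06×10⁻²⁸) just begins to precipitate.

6.40×10⁻⁹ M

The threshold for precipitation is Q = Ksp.
Sr₃(PO₄)₂(s) ⇌ 3 Sr²⁺(aq) + 2 PO₄³⁻(aq)
Ksp = [Sr²⁺]^3[PO₄³⁻]^2 = [Sr²⁺]^3(2.80×10⁻²)^2
[Sr²⁺]^3 = 2.06×10⁻²⁸ / (2.80×10⁻²)^2 = 2.63×10⁻²⁵
[Sr²⁺] = 6.40×10⁻⁹ mol/L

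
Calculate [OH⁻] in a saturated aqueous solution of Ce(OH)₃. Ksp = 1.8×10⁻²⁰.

Ce(OH)₃(s) ⇌ Ce³⁺(aq) + 3 OH⁻(aq)
With molar solubility s: [Ce³⁺] = s, [OH⁻] = 3s.
Ksp = [Ce³⁺][OH⁻]^3 = s · (3s)^3 = 27s^4 = 1.8×10⁻²⁰
s = 5.1×10⁻⁶ mol/L
[OH⁻] = 3s = 1.5×10⁻⁵ mol/L

1.5×10⁻⁵ M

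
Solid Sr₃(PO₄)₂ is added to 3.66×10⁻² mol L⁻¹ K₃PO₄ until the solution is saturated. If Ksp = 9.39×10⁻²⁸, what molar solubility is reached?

2.96×10⁻⁹ M

Sr₃(PO₄)₂(s) ⇌ 3 Sr²⁺(aq) + 2 PO₄³⁻(aq)
With PO₄³⁻ already at 3.66×10⁻² mol L⁻¹ and s small, take [PO₄³⁻] ≈ 3.66×10⁻² mol L⁻¹ and [Sr²⁺] = 3s.
Ksp = [Sr²⁺]^3[PO₄³⁻]^2 = (3s)^3(3.66×10⁻²)^2
(3s)^3 = 9.39×10⁻²⁸ / (3.66×10⁻²)^2 = 7.01×10⁻²⁵
s = 2.96×10⁻⁹ mol L⁻¹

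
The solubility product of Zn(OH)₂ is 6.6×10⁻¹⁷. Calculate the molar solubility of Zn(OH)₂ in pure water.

Zn(OH)₂(s) ⇌ Zn²⁺(aq) + 2 OH⁻(aq)
Call the molar solubility s, so that [Zn²⁺] = s and [OH⁻] = 2s.
Ksp = [Zn²⁺][OH⁻]^2 = s · (2s)^2 = 4s^3
4s^3 = 6.6×10⁻¹⁷  ⇒  s^3 = 1.7×10⁻¹⁷
Taking the 3rd root, s = 2.5×10⁻⁶ mol L⁻¹.

2.5×10⁻⁶ M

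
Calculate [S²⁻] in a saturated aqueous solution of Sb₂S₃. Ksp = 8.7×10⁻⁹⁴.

2.9×10⁻¹⁹ M

Sb₂S₃(s) ⇌ 2 Sb³⁺(aq) + 3 S²⁻(aq)
Call the molar solubility s, so that [Sb³⁺] = 2s and [S²⁻] = 3s.
Ksp = [Sb³⁺]^2[S²⁻]^3 = (2s)^2 · (3s)^3 = 108s^5 = 8.7×10⁻⁹⁴
s = 9.6×10⁻²⁰ mol L⁻¹
[S²⁻] = 3s = 2.9×10⁻¹⁹ mol L⁻¹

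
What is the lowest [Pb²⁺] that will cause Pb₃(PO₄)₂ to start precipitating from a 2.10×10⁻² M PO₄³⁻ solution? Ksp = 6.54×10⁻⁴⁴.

5.29×10⁻¹⁴ M

Each salt precipitates once Q = Ksp for that salt.
Pb₃(PO₄)₂(s) ⇌ 3 Pb²⁺(aq) + 2 PO₄³⁻(aq)
Ksp = [Pb²⁺]^3[PO₄³⁻]^2 = [Pb²⁺]^3(2.10×10⁻²)^2
[Pb²⁺]^3 = 6.54×10⁻⁴⁴ / (2.10×10⁻²)^2 = 1.48×10⁻⁴⁰
[Pb²⁺] = 5.29×10⁻¹⁴ M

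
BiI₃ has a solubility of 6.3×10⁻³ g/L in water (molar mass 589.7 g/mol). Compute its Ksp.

Ksp = 3.5×10⁻¹⁹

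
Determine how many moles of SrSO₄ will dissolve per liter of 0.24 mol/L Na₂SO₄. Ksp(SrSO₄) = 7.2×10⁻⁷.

3.0×10⁻⁶ M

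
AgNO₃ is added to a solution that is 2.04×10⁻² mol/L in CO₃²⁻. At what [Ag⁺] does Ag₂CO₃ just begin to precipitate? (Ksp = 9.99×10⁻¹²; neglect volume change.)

A salt starts to precipitate once the ion product Q reaches its Ksp.
Ag₂CO₃(s) ⇌ 2 Ag⁺(aq) + CO₃²⁻(aq)
Ksp = [Ag⁺]^2[CO₃²⁻] = [Ag⁺]^2(2.04×10⁻²)
[Ag⁺]^2 = 9.99×10⁻¹² / (2.04×10⁻²) = 4.90×10⁻¹⁰
[Ag⁺] = 2.21×10⁻⁵ mol/L

2.21×10⁻⁵ M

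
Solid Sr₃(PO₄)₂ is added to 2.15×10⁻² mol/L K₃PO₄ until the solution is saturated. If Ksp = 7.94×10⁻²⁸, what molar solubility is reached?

3.99×10⁻⁹ M

Sr₃(PO₄)₂(s) ⇌ 3 Sr²⁺(aq) + 2 PO₄³⁻(aq)
With PO₄³⁻ already at 2.15×10⁻² mol/L and s small, take [PO₄³⁻] ≈ 2.15×10⁻² mol/L and [Sr²⁺] = 3s.
Ksp = [Sr²⁺]^3[PO₄³⁻]^2 = (3s)^3(2.15×10⁻²)^2
(3s)^3 = 7.94×10⁻²⁸ / (2.15×10⁻²)^2 = 1.72×10⁻²⁴
s = 3.99×10⁻⁹ mol/L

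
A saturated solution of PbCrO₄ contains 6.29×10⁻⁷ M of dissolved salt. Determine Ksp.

Ksp = 3.96×10⁻¹³

PbCrO₄(s) ⇌ Pb²⁺(aq) + CrO₄²⁻(aq)
With molar solubility s: [Pb²⁺] = s, [CrO₄²⁻] = s.
Ksp = [Pb²⁺][CrO₄²⁻] = s · s = s^2
Ksp = (6.29×10⁻⁷)^2 = 3.96×10⁻¹³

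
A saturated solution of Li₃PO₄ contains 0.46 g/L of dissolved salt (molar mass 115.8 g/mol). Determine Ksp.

Ksp = 6.7×10⁻⁹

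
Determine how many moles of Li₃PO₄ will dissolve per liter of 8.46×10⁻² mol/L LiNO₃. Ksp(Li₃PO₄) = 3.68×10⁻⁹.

6.08×10⁻⁶ M

Li₃PO₄(s) ⇌ 3 Li⁺(aq) + PO₄³⁻(aq)
The solution already contains Li⁺ at 8.46×10⁻² mol/L. Let s be the molar solubility of Li₃PO₄.
[Li⁺] ≈ 8.46×10⁻² mol/L (common ion dominates); [PO₄³⁻] = s.
Ksp = [Li⁺]^3[PO₄³⁻] = (8.46×10⁻²)^3s
s = 3.68×10⁻⁹ / (8.46×10⁻²)^3 = 6.08×10⁻⁶
s = 6.08×10⁻⁶ mol/L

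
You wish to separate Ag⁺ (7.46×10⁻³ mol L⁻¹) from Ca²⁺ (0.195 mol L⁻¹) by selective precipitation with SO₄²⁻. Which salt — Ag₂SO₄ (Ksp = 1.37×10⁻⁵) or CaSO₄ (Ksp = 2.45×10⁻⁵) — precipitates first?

CaSO₄

Precipitation begins when Q = Ksp.
For Ag₂SO₄: [SO₄²⁻] = (Ksp/[Ag⁺]^2) = 0.246 mol L⁻¹
For CaSO₄: [SO₄²⁻] = (Ksp/[Ca²⁺]) = 1.26×10⁻⁴ mol L⁻¹
CaSO₄ requires the lower [SO₄²⁻], so it precipitates first.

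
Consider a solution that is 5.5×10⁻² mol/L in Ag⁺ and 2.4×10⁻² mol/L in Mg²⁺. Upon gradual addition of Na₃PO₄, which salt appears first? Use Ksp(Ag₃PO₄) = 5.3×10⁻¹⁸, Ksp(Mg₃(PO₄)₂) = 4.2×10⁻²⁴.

Ag₃PO₄

The threshold for precipitation is Q = Ksp.
For Ag₃PO₄: [PO₄³⁻] = (Ksp/[Ag⁺]^3) = 3.2×10⁻¹⁴ mol/L
For Mg₃(PO₄)₂: [PO₄³⁻] = (Ksp/[Mg²⁺]^3)^(1/2) = 5.5×10⁻¹⁰ mol/L
Since Ag₃PO₄ needs less PO₄³⁻ to reach saturation, it precipitates first.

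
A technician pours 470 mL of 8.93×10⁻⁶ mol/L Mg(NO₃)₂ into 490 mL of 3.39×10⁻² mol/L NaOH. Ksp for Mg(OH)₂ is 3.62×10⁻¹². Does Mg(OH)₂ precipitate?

After mixing, V = 470 mL + 490 mL = 960 mL.
[Mg²⁺] = (8.93×10⁻⁶)(470)/960 = 4.37×10⁻⁶ mol/L
[OH⁻] = (3.39×10⁻²)(490)/960 = 1.73×10⁻² mol/L
Q = [Mg²⁺][OH⁻]^2 = 1.31×10⁻⁹
Since Q (1.31×10⁻⁹) exceeds Ksp (3.62×10⁻¹²), Mg(OH)₂ will precipitate.

Yes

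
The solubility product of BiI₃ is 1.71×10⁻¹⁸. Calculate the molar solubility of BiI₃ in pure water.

1.59×10⁻⁵ M

BiI₃(s) ⇌ Bi³⁺(aq) + 3 I⁻(aq)
For each mole of BiI₃ that dissolves per liter, [Bi³⁺] = s and [I⁻] = 3s; let s denote this solubility.
Ksp = [Bi³⁺][I⁻]^3 = s · (3s)^3 = 27s^4
27s^4 = 1.71×10⁻¹⁸  ⇒  s^4 = 6.33×10⁻²⁰
Taking the 4th root, s = 1.59×10⁻⁵ mol L⁻¹.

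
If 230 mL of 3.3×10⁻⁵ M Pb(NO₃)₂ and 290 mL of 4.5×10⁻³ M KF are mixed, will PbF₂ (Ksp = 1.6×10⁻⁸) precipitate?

The combined volume is 520 mL.
[Pb²⁺] = (3.3×10⁻⁵)(230)/520 = 1.5×10⁻⁵ M
[F⁻] = (4.5×10⁻³)(290)/520 = 2.5×10⁻³ M
Q = [Pb²⁺][F⁻]^2 = 9.2×10⁻¹¹
Since Q (9.2×10⁻¹¹) is less than Ksp (1.6×10⁻⁸), no PbF₂ precipitates.

No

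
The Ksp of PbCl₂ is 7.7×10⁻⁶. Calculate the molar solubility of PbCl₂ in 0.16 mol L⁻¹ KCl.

PbCl₂(s) ⇌ Pb²⁺(aq) + 2 Cl⁻(aq)
The solution already contains Cl⁻ at 0.16 mol L⁻¹. Let s be the molar solubility of PbCl₂.
[Cl⁻] ≈ 0.16 mol L⁻¹ (common ion dominates); [Pb²⁺] = s.
Ksp = [Pb²⁺][Cl⁻]^2 = s(0.16)^2
s = 7.7×10⁻⁶ / (0.16)^2 = 3.0×10⁻⁴
s = 3.0×10⁻⁴ mol L⁻¹

3.0×10⁻⁴ M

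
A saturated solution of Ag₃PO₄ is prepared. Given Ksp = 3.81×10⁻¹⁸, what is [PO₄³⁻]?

Ag₃PO₄(s) ⇌ 3 Ag⁺(aq) + PO₄³⁻(aq)
For each mole of Ag₃PO₄ that dissolves per liter, [Ag⁺] = 3s and [PO₄³⁻] = s; let s denote this solubility.
Ksp = [Ag⁺]^3[PO₄³⁻] = (3s)^3 · s = 27s^4 = 3.81×10⁻¹⁸
s = 1.94×10⁻⁵ mol L⁻¹
[PO₄³⁻] = s = 1.94×10⁻⁵ mol L⁻¹

1.94×10⁻⁵ M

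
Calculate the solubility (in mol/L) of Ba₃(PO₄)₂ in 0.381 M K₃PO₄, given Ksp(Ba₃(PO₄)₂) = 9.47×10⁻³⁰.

Ba₃(PO₄)₂(s) ⇌ 3 Ba²⁺(aq) + 2 PO₄³⁻(aq)
The solution already contains PO₄³⁻ at 0.381 M. Let s be the molar solubility of Ba₃(PO₄)₂.
[PO₄³⁻] ≈ 0.381 M (common ion dominates); [Ba²⁺] = 3s.
Ksp = [Ba²⁺]^3[PO₄³⁻]^2 = (3s)^3(0.381)^2
(3s)^3 = 9.47×10⁻³⁰ / (0.381)^2 = 6.52×10⁻²⁹
s = 1.34×10⁻¹⁰ M

1.34×10⁻¹⁰ M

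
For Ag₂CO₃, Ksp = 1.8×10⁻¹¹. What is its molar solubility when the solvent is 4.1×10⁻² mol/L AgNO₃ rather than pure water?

1.1×10⁻⁸ M

Ag₂CO₃(s) ⇌ 2 Ag⁺(aq) + CO₃²⁻(aq)
With Ag⁺ already at 4.1×10⁻² mol/L and s small, take [Ag⁺] ≈ 4.1×10⁻² mol/L and [CO₃²⁻] = s.
Ksp = [Ag⁺]^2[CO₃²⁻] = (4.1×10⁻²)^2s
s = 1.8×10⁻¹¹ / (4.1×10⁻²)^2 = 1.1×10⁻⁸
s = 1.1×10⁻⁸ mol/L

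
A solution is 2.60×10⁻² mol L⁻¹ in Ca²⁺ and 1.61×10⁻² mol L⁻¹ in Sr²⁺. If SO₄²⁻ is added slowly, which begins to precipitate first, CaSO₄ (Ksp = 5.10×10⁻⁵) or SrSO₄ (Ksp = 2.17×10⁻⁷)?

The threshold for precipitation is Q = Ksp.
For CaSO₄: [SO₄²⁻] = (Ksp/[Ca²⁺]) = 1.96×10⁻³ mol L⁻¹
For SrSO₄: [SO₄²⁻] = (Ksp/[Sr²⁺]) = 1.35×10⁻⁵ mol L⁻¹
The smaller threshold [SO₄²⁻] is reached first, so SrSO₄ precipitates first.

SrSO₄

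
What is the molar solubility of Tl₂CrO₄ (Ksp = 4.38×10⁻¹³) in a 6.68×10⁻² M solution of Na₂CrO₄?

1.28×10⁻⁶ M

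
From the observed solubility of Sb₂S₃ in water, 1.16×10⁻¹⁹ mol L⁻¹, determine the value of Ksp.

Ksp = 2.27×10⁻⁹³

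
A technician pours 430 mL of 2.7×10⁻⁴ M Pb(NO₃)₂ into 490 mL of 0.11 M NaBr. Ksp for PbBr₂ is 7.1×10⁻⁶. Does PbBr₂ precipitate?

No

After mixing, V = 430 mL + 490 mL = 920 mL.
[Pb²⁺] = (2.7×10⁻⁴)(430)/920 = 1.3×10⁻⁴ M
[Br⁻] = (0.11)(490)/920 = 5.9×10⁻² M
Q = [Pb²⁺][Br⁻]^2 = 4.3×10⁻⁷
Q < Ksp (4.3×10⁻⁷ vs 7.1×10⁻⁶); the solution remains unsaturated and no precipitate forms.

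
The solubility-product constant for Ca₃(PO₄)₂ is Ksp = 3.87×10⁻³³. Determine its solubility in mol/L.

1.29×10⁻⁷ M

Ca₃(PO₄)₂(s) ⇌ 3 Ca²⁺(aq) + 2 PO₄³⁻(aq)
Call the molar solubility s, so that [Ca²⁺] = 3s and [PO₄³⁻] = 2s.
Ksp = [Ca²⁺]^3[PO₄³⁻]^2 = (3s)^3 · (2s)^2 = 108s^5
108s^5 = 3.87×10⁻³³  ⇒  s^5 = 3.58×10⁻³⁵
s = 1.29×10⁻⁷ mol/L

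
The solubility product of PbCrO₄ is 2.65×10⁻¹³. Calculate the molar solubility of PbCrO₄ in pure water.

5.15×10⁻⁷ M

PbCrO₄(s) ⇌ Pb²⁺(aq) + CrO₄²⁻(aq)
With molar solubility s: [Pb²⁺] = s, [CrO₄²⁻] = s.
Ksp = [Pb²⁺][CrO₄²⁻] = s · s = s^2
s^2 = 2.65×10⁻¹³
Taking the 2nd root, s = 5.15×10⁻⁷ M.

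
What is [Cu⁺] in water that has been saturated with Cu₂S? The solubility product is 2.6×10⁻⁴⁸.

1.7×10⁻¹⁶ M

Cu₂S(s) ⇌ 2 Cu⁺(aq) + S²⁻(aq)
For each mole of Cu₂S that dissolves per liter, [Cu⁺] = 2s and [S²⁻] = s; let s denote this solubility.
Ksp = [Cu⁺]^2[S²⁻] = (2s)^2 · s = 4s^3 = 2.6×10⁻⁴⁸
s = 8.7×10⁻¹⁷ mol/L
[Cu⁺] = 2s = 1.7×10⁻¹⁶ mol/L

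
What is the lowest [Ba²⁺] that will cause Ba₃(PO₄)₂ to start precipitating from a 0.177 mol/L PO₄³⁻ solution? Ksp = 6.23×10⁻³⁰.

5.84×10⁻¹⁰ M

Precipitation begins when Q = Ksp.
Ba₃(PO₄)₂(s) ⇌ 3 Ba²⁺(aq) + 2 PO₄³⁻(aq)
Ksp = [Ba²⁺]^3[PO₄³⁻]^2 = [Ba²⁺]^3(0.177)^2
[Ba²⁺]^3 = 6.23×10⁻³⁰ / (0.177)^2 = 1.99×10⁻²⁸
[Ba²⁺] = 5.84×10⁻¹⁰ mol/L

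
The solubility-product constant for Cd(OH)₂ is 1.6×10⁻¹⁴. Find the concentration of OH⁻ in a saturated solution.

Cd(OH)₂(s) ⇌ Cd²⁺(aq) + 2 OH⁻(aq)
Call the molar solubility s, so that [Cd²⁺] = s and [OH⁻] = 2s.
Ksp = [Cd²⁺][OH⁻]^2 = s · (2s)^2 = 4s^3 = 1.6×10⁻¹⁴
s = 1.6×10⁻⁵ M
[OH⁻] = 2s = 3.2×10⁻⁵ M

3.2×10⁻⁵ M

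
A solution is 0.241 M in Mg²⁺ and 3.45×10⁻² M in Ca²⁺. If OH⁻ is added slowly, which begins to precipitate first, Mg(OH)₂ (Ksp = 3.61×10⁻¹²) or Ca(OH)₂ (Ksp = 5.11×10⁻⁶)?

Precipitation begins when Q = Ksp.
For Mg(OH)₂: [OH⁻] = (Ksp/[Mg²⁺])^(1/2) = 3.87×10⁻⁶ M
For Ca(OH)₂: [OH⁻] = (Ksp/[Ca²⁺])^(1/2) = 1.22×10⁻² M
Since Mg(OH)₂ needs less OH⁻ to reach saturation, it precipitates first.

Mg(OH)₂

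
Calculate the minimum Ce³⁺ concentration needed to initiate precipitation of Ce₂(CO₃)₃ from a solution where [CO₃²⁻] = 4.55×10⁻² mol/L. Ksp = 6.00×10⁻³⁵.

7.98×10⁻¹⁶ M

Precipitation begins when Q = Ksp.
Ce₂(CO₃)₃(s) ⇌ 2 Ce³⁺(aq) + 3 CO₃²⁻(aq)
Ksp = [Ce³⁺]^2[CO₃²⁻]^3 = [Ce³⁺]^2(4.55×10⁻²)^3
[Ce³⁺]^2 = 6.00×10⁻³⁵ / (4.55×10⁻²)^3 = 6.37×10⁻³¹
[Ce³⁺] = 7.98×10⁻¹⁶ mol/L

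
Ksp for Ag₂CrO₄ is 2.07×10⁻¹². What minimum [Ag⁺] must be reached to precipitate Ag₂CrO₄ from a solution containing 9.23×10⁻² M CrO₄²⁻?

Each salt precipitates once Q = Ksp for that salt.
Ag₂CrO₄(s) ⇌ 2 Ag⁺(aq) + CrO₄²⁻(aq)
Ksp = [Ag⁺]^2[CrO₄²⁻] = [Ag⁺]^2(9.23×10⁻²)
[Ag⁺]^2 = 2.07×10⁻¹² / (9.23×10⁻²) = 2.24×10⁻¹¹
[Ag⁺] = 4.74×10⁻⁶ M

4.74×10⁻⁶ M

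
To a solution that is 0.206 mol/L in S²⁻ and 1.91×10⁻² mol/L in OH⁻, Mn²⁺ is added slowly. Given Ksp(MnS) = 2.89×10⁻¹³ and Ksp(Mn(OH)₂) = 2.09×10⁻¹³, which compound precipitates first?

MnS

Precipitation of each salt begins when its ion product equals Ksp.
For MnS: [Mn²⁺] = (Ksp/[S²⁻]) = 1.40×10⁻¹² mol/L
For Mn(OH)₂: [Mn²⁺] = (Ksp/[OH⁻]^2) = 5.73×10⁻¹⁰ mol/L
MnS requires the lower [Mn²⁺], so it precipitates first.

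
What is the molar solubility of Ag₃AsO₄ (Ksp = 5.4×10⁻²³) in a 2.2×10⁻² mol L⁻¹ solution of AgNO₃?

Ag₃AsO₄(s) ⇌ 3 Ag⁺(aq) + AsO₄³⁻(aq)
With Ag⁺ already at 2.2×10⁻² mol L⁻¹ and s small, take [Ag⁺] ≈ 2.2×10⁻² mol L⁻¹ and [AsO₄³⁻] = s.
Ksp = [Ag⁺]^3[AsO₄³⁻] = (2.2×10⁻²)^3s
s = 5.4×10⁻²³ / (2.2×10⁻²)^3 = 5.1×10⁻¹⁸
s = 5.1×10⁻¹⁸ mol L⁻¹

5.1×10⁻¹⁸ M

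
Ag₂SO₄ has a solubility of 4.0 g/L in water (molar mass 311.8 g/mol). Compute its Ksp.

Ksp = 8.4×10⁻⁶

Molar solubility s = (4.0 g/L) / (311.8 g/mol) = 1.283×10⁻² mol/L
Ag₂SO₄(s) ⇌ 2 Ag⁺(aq) + SO₄²⁻(aq)
With molar solubility s: [Ag⁺] = 2s, [SO₄²⁻] = s.
Ksp = [Ag⁺]^2[SO₄²⁻] = (2s)^2 · s = 4s^3
Ksp = 4 × (1.283×10⁻²)^3 = 8.4×10⁻⁶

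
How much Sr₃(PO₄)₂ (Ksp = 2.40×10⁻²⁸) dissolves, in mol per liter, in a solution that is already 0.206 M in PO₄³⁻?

Sr₃(PO₄)₂(s) ⇌ 3 Sr²⁺(aq) + 2 PO₄³⁻(aq)
With PO₄³⁻ already at 0.206 M and s small, take [PO₄³⁻] ≈ 0.206 M and [Sr²⁺] = 3s.
Ksp = [Sr²⁺]^3[PO₄³⁻]^2 = (3s)^3(0.206)^2
(3s)^3 = 2.40×10⁻²⁸ / (0.206)^2 = 5.66×10⁻²⁷
s = 5.94×10⁻¹⁰ M

5.94×10⁻¹⁰ M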